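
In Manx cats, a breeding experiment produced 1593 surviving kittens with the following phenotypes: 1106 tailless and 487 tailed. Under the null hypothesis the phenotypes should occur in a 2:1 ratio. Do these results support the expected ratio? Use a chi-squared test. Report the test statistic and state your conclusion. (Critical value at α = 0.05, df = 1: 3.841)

5.469; not consistent

Under the 2:1 hypothesis (Σ ratio = 3, N = 1593):
  tailless: 1593 × 2/3 = 1062
  tailed: 1593 × 1/3 = 531
χ² = Σ (O − E)² / E
  tailless: (1106 − 1062)² / 1062 = 1.8230
  tailed: (487 − 531)² / 531 = 3.6460
χ² = 1.8230 + 3.6460 = 5.469
Degrees of freedom = 2 − 1 = 1; critical value at α = 0.05 is 3.841.
Since 5.469 > 3.841, we reject the null hypothesis — the data do not fit the 2:1 ratio.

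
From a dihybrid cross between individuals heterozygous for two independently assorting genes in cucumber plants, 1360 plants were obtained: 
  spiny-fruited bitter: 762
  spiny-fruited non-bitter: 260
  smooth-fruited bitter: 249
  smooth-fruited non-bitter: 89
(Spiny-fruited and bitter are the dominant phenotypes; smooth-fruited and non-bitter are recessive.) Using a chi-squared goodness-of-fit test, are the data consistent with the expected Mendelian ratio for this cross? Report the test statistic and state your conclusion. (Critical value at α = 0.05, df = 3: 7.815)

A dihybrid F₂ with independent assortment and complete dominance at both loci gives a 9:3:3:1 phenotypic ratio.
Expected counts for N = 1360 under a 9:3:3:1 ratio (total parts = 16):
  spiny-fruited bitter: 1360 × 9/16 = 765
  spiny-fruited non-bitter: 1360 × 3/16 = 255
  smooth-fruited bitter: 1360 × 3/16 = 255
  smooth-fruited non-bitter: 1360 × 1/16 = 85
χ² = Σ (O − E)² / E
  spiny-fruited bitter: (762 − 765)² / 765 = 0.0118
  spiny-fruited non-bitter: (260 − 255)² / 255 = 0.0980
  smooth-fruited bitter: (249 − 255)² / 255 = 0.1412
  smooth-fruited non-bitter: (89 − 85)² / 85 = 0.1882
χ² = 0.0118 + 0.0980 + 0.1412 + 0.1882 = 0.4392 ≈ 0.439
Degrees of freedom = 4 − 1 = 3; critical value at α = 0.05 is 7.815.
Since 0.439 < 7.815, we fail to reject the null hypothesis — the data are consistent with the 9:3:3:1 ratio.

0.439; consistent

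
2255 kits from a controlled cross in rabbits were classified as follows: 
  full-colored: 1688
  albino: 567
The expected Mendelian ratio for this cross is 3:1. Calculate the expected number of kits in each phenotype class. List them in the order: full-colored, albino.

1691.25, 563.75

Under the 3:1 hypothesis (Σ ratio = 4, N = 2255):
  full-colored: 2255 × 3/4 = 1691.25
  albino: 2255 × 1/4 = 563.75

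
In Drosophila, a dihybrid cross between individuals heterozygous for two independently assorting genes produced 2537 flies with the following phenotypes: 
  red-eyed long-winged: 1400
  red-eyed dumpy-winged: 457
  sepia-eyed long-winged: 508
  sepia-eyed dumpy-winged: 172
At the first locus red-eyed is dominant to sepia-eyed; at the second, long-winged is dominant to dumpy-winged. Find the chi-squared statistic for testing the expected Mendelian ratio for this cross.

A dihybrid F₂ with independent assortment and complete dominance at both loci gives a 9:3:3:1 phenotypic ratio.
Total ratio parts = 16. Expected numbers out of 2537:
  red-eyed long-winged: 2537 × 9/16 = 1427.0625
  red-eyed dumpy-winged: 2537 × 3/16 = 475.6875
  sepia-eyed long-winged: 2537 × 3/16 = 475.6875
  sepia-eyed dumpy-winged: 2537 × 1/16 = 158.5625
χ² = Σ (O − E)² / E
  red-eyed long-winged: (1400 − 1427.0625)² / 1427.0625 = 0.5132
  red-eyed dumpy-winged: (457 − 475.6875)² / 475.6875 = 0.7341
  sepia-eyed long-winged: (508 − 475.6875)² / 475.6875 = 2.1949
  sepia-eyed dumpy-winged: (172 − 158.5625)² / 158.5625 = 1.1388
χ² = 0.5132 + 0.7341 + 2.1949 + 1.1388 = 4.581

4.581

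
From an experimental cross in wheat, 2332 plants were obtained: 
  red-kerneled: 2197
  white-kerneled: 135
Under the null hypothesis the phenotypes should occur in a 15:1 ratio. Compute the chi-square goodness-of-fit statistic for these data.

0.846

Total ratio parts = 16. Expected numbers out of 2332:
  red-kerneled: 2332 × 15/16 = 2186.25
  white-kerneled: 2332 × 1/16 = 145.75
χ² = Σ (O − E)² / E
  red-kerneled: (2197 − 2186.25)² / 2186.25 = 0.0529
  white-kerneled: (135 − 145.75)² / 145.75 = 0.7929
χ² = 0.0529 + 0.7929 = 0.8458 ≈ 0.846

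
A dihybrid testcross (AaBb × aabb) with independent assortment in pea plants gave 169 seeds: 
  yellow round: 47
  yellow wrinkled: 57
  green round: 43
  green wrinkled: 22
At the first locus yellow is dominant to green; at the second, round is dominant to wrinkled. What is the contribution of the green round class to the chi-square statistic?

A dihybrid testcross with independent assortment gives a 1:1:1:1 ratio.
Total ratio parts = 4. Expected numbers out of 169:
  yellow round: 169 × 1/4 = 42.25
  yellow wrinkled: 169 × 1/4 = 42.25
  green round: 169 × 1/4 = 42.25
  green wrinkled: 169 × 1/4 = 42.25
Contribution of green round: (43 − 42.25)² / 42.25 = 0.0133

0.013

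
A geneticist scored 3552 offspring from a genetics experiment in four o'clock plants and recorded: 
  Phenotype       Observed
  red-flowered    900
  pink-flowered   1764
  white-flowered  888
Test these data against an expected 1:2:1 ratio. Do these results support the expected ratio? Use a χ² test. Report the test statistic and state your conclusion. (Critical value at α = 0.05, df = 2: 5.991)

0.243; consistent

Under the 1:2:1 hypothesis (Σ ratio = 4, N = 3552):
  red-flowered: 3552 × 1/4 = 888
  pink-flowered: 3552 × 2/4 = 1776
  white-flowered: 3552 × 1/4 = 888
χ² = Σ (O − E)² / E
  red-flowered: (900 − 888)² / 888 = 0.1622
  pink-flowered: (1764 − 1776)² / 1776 = 0.0811
  white-flowered: (888 − 888)² / 888 = 0.0000
χ² = 0.1622 + 0.0811 + 0.0000 = 0.2433 ≈ 0.243
Degrees of freedom = 3 − 1 = 2; critical value at α = 0.05 is 5.991.
Since 0.243 < 5.991, we fail to reject the null hypothesis — the data are consistent with the 1:2:1 ratio.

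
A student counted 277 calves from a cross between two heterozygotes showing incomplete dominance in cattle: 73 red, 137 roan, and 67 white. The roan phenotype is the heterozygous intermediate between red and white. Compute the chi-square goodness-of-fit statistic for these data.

0.292

With incomplete dominance, a heterozygote × heterozygote cross gives a 1:2:1 phenotypic ratio.
Under the 1:2:1 hypothesis (Σ ratio = 4, N = 277):
  red: 277 × 1/4 = 69.25
  roan: 277 × 2/4 = 138.5
  white: 277 × 1/4 = 69.25
χ² = Σ (O − E)² / E
  red: (73 − 69.25)² / 69.25 = 0.2031
  roan: (137 − 138.5)² / 138.5 = 0.0162
  white: (67 − 69.25)² / 69.25 = 0.0731
χ² = 0.2031 + 0.0162 + 0.0731 = 0.2924 ≈ 0.292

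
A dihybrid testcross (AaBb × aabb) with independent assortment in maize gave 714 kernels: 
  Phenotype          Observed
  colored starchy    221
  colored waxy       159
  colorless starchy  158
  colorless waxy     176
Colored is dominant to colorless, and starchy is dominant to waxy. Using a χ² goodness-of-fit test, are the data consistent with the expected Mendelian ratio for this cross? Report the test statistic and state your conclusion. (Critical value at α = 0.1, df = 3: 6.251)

A dihybrid testcross with independent assortment gives a 1:1:1:1 ratio.
Expected counts for N = 714 under a 1:1:1:1 ratio (total parts = 4):
  colored starchy: 714 × 1/4 = 178.5
  colored waxy: 714 × 1/4 = 178.5
  colorless starchy: 714 × 1/4 = 178.5
  colorless waxy: 714 × 1/4 = 178.5
χ² = Σ (O − E)² / E
  colored starchy: (221 − 178.5)² / 178.5 = 10.1190
  colored waxy: (159 − 178.5)² / 178.5 = 2.1303
  colorless starchy: (158 − 178.5)² / 178.5 = 2.3543
  colorless waxy: (176 − 178.5)² / 178.5 = 0.0350
χ² = 10.1190 + 2.1303 + 2.3543 + 0.0350 = 14.6386 ≈ 14.639
Degrees of freedom = 4 − 1 = 3; critical value at α = 0.1 is 6.251.
Since 14.639 > 6.251, we reject the null hypothesis — the data do not fit the 1:1:1:1 ratio.

14.639; not consistent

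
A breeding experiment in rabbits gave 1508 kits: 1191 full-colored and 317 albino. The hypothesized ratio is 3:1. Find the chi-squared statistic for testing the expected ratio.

12.732

Under the 3:1 hypothesis (Σ ratio = 4, N = 1508):
  full-colored: 1508 × 3/4 = 1131
  albino: 1508 × 1/4 = 377
χ² = Σ (O − E)² / E
  full-colored: (1191 − 1131)² / 1131 = 3.1830
  albino: (317 − 377)² / 377 = 9.5491
χ² = 3.1830 + 9.5491 = 12.7321 ≈ 12.732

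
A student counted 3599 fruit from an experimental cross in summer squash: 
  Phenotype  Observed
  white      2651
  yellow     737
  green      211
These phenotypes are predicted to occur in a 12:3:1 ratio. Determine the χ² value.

7.457

Expected counts for N = 3599 under a 12:3:1 ratio (total parts = 16):
  white: 3599 × 12/16 = 2699.25
  yellow: 3599 × 3/16 = 674.8125
  green: 3599 × 1/16 = 224.9375
χ² = Σ (O − E)² / E
  white: (2651 − 2699.25)² / 2699.25 = 0.8625
  yellow: (737 − 674.8125)² / 674.8125 = 5.7309
  green: (211 − 224.9375)² / 224.9375 = 0.8636
χ² = 0.8625 + 5.7309 + 0.8636 = 7.457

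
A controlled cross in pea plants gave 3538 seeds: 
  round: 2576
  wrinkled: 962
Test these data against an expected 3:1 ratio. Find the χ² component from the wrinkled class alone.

6.791

Under the 3:1 hypothesis (Σ ratio = 4, N = 3538):
  round: 3538 × 3/4 = 2653.5
  wrinkled: 3538 × 1/4 = 884.5
Contribution of wrinkled: (962 − 884.5)² / 884.5 = 6.7906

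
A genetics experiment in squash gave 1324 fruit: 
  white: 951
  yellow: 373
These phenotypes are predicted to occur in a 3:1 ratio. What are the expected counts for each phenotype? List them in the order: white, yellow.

Under the 3:1 hypothesis (Σ ratio = 4, N = 1324):
  white: 1324 × 3/4 = 993
  yellow: 1324 × 1/4 = 331

993, 331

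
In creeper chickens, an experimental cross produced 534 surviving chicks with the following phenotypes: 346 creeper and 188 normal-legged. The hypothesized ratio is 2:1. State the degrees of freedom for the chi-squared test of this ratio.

1

A goodness-of-fit test with 2 phenotype classes has df = 2 − 1 = 1.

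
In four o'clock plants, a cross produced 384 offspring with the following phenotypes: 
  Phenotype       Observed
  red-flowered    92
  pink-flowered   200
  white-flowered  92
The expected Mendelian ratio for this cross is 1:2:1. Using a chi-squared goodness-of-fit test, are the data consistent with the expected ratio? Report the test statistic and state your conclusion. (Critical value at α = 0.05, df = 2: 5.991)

Total ratio parts = 4. Expected numbers out of 384:
  red-flowered: 384 × 1/4 = 96
  pink-flowered: 384 × 2/4 = 192
  white-flowered: 384 × 1/4 = 96
χ² = Σ (O − E)² / E
  red-flowered: (92 − 96)² / 96 = 0.1667
  pink-flowered: (200 − 192)² / 192 = 0.3333
  white-flowered: (92 − 96)² / 96 = 0.1667
χ² = 0.1667 + 0.3333 + 0.1667 = 0.6667 ≈ 0.667
Degrees of freedom = 3 − 1 = 2; critical value at α = 0.05 is 5.991.
Since 0.667 < 5.991, we fail to reject the null hypothesis — the data are consistent with the 1:2:1 ratio.

0.667; consistent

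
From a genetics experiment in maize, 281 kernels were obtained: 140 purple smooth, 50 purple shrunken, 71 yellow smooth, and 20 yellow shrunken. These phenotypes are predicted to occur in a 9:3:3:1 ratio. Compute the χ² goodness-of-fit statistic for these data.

The 9:3:3:1 ratio has 16 parts, so with N = 281 the expected counts are:
  purple smooth: 281 × 9/16 = 158.0625
  purple shrunken: 281 × 3/16 = 52.6875
  yellow smooth: 281 × 3/16 = 52.6875
  yellow shrunken: 281 × 1/16 = 17.5625
χ² = Σ (O − E)² / E
  purple smooth: (140 − 158.0625)² / 158.0625 = 2.0641
  purple shrunken: (50 − 52.6875)² / 52.6875 = 0.1371
  yellow smooth: (71 − 52.6875)² / 52.6875 = 6.3648
  yellow shrunken: (20 − 17.5625)² / 17.5625 = 0.3383
χ² = 2.0641 + 0.1371 + 6.3648 + 0.3383 = 8.9043 ≈ 8.904

8.904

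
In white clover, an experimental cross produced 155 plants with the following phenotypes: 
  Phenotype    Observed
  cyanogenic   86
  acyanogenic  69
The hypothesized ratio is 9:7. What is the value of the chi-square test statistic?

Under the 9:7 hypothesis (Σ ratio = 16, N = 155):
  cyanogenic: 155 × 9/16 = 87.1875
  acyanogenic: 155 × 7/16 = 67.8125
χ² = Σ (O − E)² / E
  cyanogenic: (86 − 87.1875)² / 87.1875 = 0.0162
  acyanogenic: (69 − 67.8125)² / 67.8125 = 0.0208
χ² = 0.0162 + 0.0208 = 0.037

0.037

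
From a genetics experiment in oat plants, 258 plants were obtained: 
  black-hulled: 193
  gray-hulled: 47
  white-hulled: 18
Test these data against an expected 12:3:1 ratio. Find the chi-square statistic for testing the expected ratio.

Under the 12:3:1 hypothesis (Σ ratio = 16, N = 258):
  black-hulled: 258 × 12/16 = 193.5
  gray-hulled: 258 × 3/16 = 48.375
  white-hulled: 258 × 1/16 = 16.125
χ² = Σ (O − E)² / E
  black-hulled: (193 − 193.5)² / 193.5 = 0.0013
  gray-hulled: (47 − 48.375)² / 48.375 = 0.0391
  white-hulled: (18 − 16.125)² / 16.125 = 0.2180
χ² = 0.0013 + 0.0391 + 0.2180 = 0.2584 ≈ 0.258

0.258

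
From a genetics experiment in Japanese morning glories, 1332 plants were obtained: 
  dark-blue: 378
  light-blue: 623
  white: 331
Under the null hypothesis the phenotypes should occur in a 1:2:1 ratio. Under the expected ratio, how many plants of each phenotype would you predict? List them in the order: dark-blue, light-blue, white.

333, 666, 333

Under the 1:2:1 hypothesis (Σ ratio = 4, N = 1332):
  dark-blue: 1332 × 1/4 = 333
  light-blue: 1332 × 2/4 = 666
  white: 1332 × 1/4 = 333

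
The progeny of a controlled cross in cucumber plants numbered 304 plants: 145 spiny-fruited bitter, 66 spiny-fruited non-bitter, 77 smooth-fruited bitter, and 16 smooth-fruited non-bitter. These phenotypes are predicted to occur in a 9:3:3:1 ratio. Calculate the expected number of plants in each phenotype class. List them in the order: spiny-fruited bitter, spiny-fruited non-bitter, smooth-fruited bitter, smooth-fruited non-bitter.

Total ratio parts = 16. Expected numbers out of 304:
  spiny-fruited bitter: 304 × 9/16 = 171
  spiny-fruited non-bitter: 304 × 3/16 = 57
  smooth-fruited bitter: 304 × 3/16 = 57
  smooth-fruited non-bitter: 304 × 1/16 = 19

171, 57, 57, 19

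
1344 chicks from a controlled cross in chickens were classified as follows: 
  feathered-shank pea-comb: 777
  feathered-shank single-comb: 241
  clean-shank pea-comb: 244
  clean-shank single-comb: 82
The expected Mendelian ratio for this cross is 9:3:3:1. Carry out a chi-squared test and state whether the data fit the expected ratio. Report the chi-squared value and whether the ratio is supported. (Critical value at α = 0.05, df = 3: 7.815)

Expected counts for N = 1344 under a 9:3:3:1 ratio (total parts = 16):
  feathered-shank pea-comb: 1344 × 9/16 = 756
  feathered-shank single-comb: 1344 × 3/16 = 252
  clean-shank pea-comb: 1344 × 3/16 = 252
  clean-shank single-comb: 1344 × 1/16 = 84
χ² = Σ (O − E)² / E
  feathered-shank pea-comb: (777 − 756)² / 756 = 0.5833
  feathered-shank single-comb: (241 − 252)² / 252 = 0.4802
  clean-shank pea-comb: (244 − 252)² / 252 = 0.2540
  clean-shank single-comb: (82 − 84)² / 84 = 0.0476
χ² = 0.5833 + 0.4802 + 0.2540 + 0.0476 = 1.3651 ≈ 1.365
Degrees of freedom = 4 − 1 = 3; critical value at α = 0.05 is 7.815.
Since 1.365 < 7.815, we fail to reject the null hypothesis — the data are consistent with the 9:3:3:1 ratio.

1.365; consistent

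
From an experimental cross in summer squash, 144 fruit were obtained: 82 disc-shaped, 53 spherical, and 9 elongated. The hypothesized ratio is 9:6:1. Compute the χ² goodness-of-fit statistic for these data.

0.031

Under the 9:6:1 hypothesis (Σ ratio = 16, N = 144):
  disc-shaped: 144 × 9/16 = 81
  spherical: 144 × 6/16 = 54
  elongated: 144 × 1/16 = 9
χ² = Σ (O − E)² / E
  disc-shaped: (82 − 81)² / 81 = 0.0123
  spherical: (53 − 54)² / 54 = 0.0185
  elongated: (9 − 9)² / 9 = 0.0000
χ² = 0.0123 + 0.0185 + 0.0000 = 0.0308 ≈ 0.031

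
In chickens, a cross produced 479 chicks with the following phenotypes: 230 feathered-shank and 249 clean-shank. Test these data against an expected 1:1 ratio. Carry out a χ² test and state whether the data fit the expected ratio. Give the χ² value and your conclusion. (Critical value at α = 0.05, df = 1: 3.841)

0.754; consistent

The 1:1 ratio has 2 parts, so with N = 479 the expected counts are:
  feathered-shank: 479 × 1/2 = 239.5
  clean-shank: 479 × 1/2 = 239.5
χ² = Σ (O − E)² / E
  feathered-shank: (230 − 239.5)² / 239.5 = 0.3768
  clean-shank: (249 − 239.5)² / 239.5 = 0.3768
χ² = 0.3768 + 0.3768 = 0.7536 ≈ 0.754
Degrees of freedom = 2 − 1 = 1; critical value at α = 0.05 is 3.841.
Since 0.754 < 3.841, we fail to reject the null hypothesis — the data are consistent with the 1:1 ratio.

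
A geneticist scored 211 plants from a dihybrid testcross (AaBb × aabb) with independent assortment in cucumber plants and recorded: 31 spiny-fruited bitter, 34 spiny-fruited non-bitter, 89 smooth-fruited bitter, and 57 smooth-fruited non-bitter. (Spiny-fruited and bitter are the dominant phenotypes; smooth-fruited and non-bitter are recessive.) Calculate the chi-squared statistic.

A dihybrid testcross with independent assortment gives a 1:1:1:1 ratio.
Total ratio parts = 4. Expected numbers out of 211:
  spiny-fruited bitter: 211 × 1/4 = 52.75
  spiny-fruited non-bitter: 211 × 1/4 = 52.75
  smooth-fruited bitter: 211 × 1/4 = 52.75
  smooth-fruited non-bitter: 211 × 1/4 = 52.75
χ² = Σ (O − E)² / E
  spiny-fruited bitter: (31 − 52.75)² / 52.75 = 8.9680
  spiny-fruited non-bitter: (34 − 52.75)² / 52.75 = 6.6647
  smooth-fruited bitter: (89 − 52.75)² / 52.75 = 24.9111
  smooth-fruited non-bitter: (57 − 52.75)² / 52.75 = 0.3424
χ² = 8.9680 + 6.6647 + 24.9111 + 0.3424 = 40.8862 ≈ 40.886

40.886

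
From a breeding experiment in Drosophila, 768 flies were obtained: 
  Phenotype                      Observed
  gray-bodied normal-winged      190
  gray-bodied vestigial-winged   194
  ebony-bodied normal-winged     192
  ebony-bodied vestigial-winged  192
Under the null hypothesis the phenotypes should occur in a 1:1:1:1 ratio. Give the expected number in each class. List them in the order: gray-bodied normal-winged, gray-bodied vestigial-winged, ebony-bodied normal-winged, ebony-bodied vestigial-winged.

192, 192, 192, 192

The 1:1:1:1 ratio has 4 parts, so with N = 768 the expected counts are:
  gray-bodied normal-winged: 768 × 1/4 = 192
  gray-bodied vestigial-winged: 768 × 1/4 = 192
  ebony-bodied normal-winged: 768 × 1/4 = 192
  ebony-bodied vestigial-winged: 768 × 1/4 = 192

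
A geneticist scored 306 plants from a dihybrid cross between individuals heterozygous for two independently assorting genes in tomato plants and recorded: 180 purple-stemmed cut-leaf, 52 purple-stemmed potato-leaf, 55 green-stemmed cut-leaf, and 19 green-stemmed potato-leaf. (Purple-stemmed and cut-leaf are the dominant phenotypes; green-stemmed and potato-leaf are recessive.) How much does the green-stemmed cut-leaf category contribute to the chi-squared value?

0.098

A dihybrid F₂ with independent assortment and complete dominance at both loci gives a 9:3:3:1 phenotypic ratio.
The 9:3:3:1 ratio has 16 parts, so with N = 306 the expected counts are:
  purple-stemmed cut-leaf: 306 × 9/16 = 172.125
  purple-stemmed potato-leaf: 306 × 3/16 = 57.375
  green-stemmed cut-leaf: 306 × 3/16 = 57.375
  green-stemmed potato-leaf: 306 × 1/16 = 19.125
Contribution of green-stemmed cut-leaf: (55 − 57.375)² / 57.375 = 0.0983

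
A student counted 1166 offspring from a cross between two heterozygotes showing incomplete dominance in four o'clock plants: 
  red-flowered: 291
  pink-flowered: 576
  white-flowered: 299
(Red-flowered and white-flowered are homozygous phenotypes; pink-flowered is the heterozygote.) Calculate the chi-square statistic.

0.278

With incomplete dominance, a heterozygote × heterozygote cross gives a 1:2:1 phenotypic ratio.
Total ratio parts = 4. Expected numbers out of 1166:
  red-flowered: 1166 × 1/4 = 291.5
  pink-flowered: 1166 × 2/4 = 583
  white-flowered: 1166 × 1/4 = 291.5
χ² = Σ (O − E)² / E
  red-flowered: (291 − 291.5)² / 291.5 = 0.0009
  pink-flowered: (576 − 583)² / 583 = 0.0840
  white-flowered: (299 − 291.5)² / 291.5 = 0.1930
χ² = 0.0009 + 0.0840 + 0.1930 = 0.2779 ≈ 0.278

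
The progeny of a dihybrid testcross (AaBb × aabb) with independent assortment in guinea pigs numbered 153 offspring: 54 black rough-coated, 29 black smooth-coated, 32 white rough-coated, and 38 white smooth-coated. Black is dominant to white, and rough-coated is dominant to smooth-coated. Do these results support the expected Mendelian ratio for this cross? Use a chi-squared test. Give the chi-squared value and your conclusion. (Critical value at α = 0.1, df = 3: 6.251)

9.745; not consistent

A dihybrid testcross with independent assortment gives a 1:1:1:1 ratio.
Total ratio parts = 4. Expected numbers out of 153:
  black rough-coated: 153 × 1/4 = 38.25
  black smooth-coated: 153 × 1/4 = 38.25
  white rough-coated: 153 × 1/4 = 38.25
  white smooth-coated: 153 × 1/4 = 38.25
χ² = Σ (O − E)² / E
  black rough-coated: (54 − 38.25)² / 38.25 = 6.4853
  black smooth-coated: (29 − 38.25)² / 38.25 = 2.2369
  white rough-coated: (32 − 38.25)² / 38.25 = 1.0212
  white smooth-coated: (38 − 38.25)² / 38.25 = 0.0016
χ² = 6.4853 + 2.2369 + 1.0212 + 0.0016 = 9.745
Degrees of freedom = 4 − 1 = 3; critical value at α = 0.1 is 6.251.
Since 9.745 > 6.251, we reject the null hypothesis — the data do not fit the 1:1:1:1 ratio.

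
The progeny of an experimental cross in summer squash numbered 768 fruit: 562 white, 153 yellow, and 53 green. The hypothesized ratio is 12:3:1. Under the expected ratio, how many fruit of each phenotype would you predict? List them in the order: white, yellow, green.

Expected counts for N = 768 under a 12:3:1 ratio (total parts = 16):
  white: 768 × 12/16 = 576
  yellow: 768 × 3/16 = 144
  green: 768 × 1/16 = 48

576, 144, 48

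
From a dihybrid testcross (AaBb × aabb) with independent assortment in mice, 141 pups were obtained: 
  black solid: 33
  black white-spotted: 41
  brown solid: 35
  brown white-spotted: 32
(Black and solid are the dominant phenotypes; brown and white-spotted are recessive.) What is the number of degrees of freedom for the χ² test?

A dihybrid testcross with independent assortment gives a 1:1:1:1 ratio.
A goodness-of-fit test with 4 phenotype classes has df = 4 − 1 = 3.

3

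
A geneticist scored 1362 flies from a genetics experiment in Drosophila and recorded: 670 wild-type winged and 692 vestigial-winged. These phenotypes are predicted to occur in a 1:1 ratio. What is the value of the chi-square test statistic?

Under the 1:1 hypothesis (Σ ratio = 2, N = 1362):
  wild-type winged: 1362 × 1/2 = 681
  vestigial-winged: 1362 × 1/2 = 681
χ² = Σ (O − E)² / E
  wild-type winged: (670 − 681)² / 681 = 0.1777
  vestigial-winged: (692 − 681)² / 681 = 0.1777
χ² = 0.1777 + 0.1777 = 0.3554 ≈ 0.355

0.355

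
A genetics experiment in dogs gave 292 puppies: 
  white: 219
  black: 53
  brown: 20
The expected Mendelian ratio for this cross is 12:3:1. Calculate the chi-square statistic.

Total ratio parts = 16. Expected numbers out of 292:
  white: 292 × 12/16 = 219
  black: 292 × 3/16 = 54.75
  brown: 292 × 1/16 = 18.25
χ² = Σ (O − E)² / E
  white: (219 − 219)² / 219 = 0.0000
  black: (53 − 54.75)² / 54.75 = 0.0559
  brown: (20 − 18.25)² / 18.25 = 0.1678
χ² = 0.0000 + 0.0559 + 0.1678 = 0.2237 ≈ 0.224

0.224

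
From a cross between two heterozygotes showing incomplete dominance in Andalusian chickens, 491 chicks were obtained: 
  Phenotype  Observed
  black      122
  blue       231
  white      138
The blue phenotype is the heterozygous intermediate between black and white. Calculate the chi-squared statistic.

2.756

With incomplete dominance, a heterozygote × heterozygote cross gives a 1:2:1 phenotypic ratio.
The 1:2:1 ratio has 4 parts, so with N = 491 the expected counts are:
  black: 491 × 1/4 = 122.75
  blue: 491 × 2/4 = 245.5
  white: 491 × 1/4 = 122.75
χ² = Σ (O − E)² / E
  black: (122 − 122.75)² / 122.75 = 0.0046
  blue: (231 − 245.5)² / 245.5 = 0.8564
  white: (138 − 122.75)² / 122.75 = 1.8946
χ² = 0.0046 + 0.8564 + 1.8946 = 2.7556 ≈ 2.756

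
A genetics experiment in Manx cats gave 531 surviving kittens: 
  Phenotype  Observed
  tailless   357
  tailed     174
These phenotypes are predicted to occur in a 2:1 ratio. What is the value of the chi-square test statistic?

Total ratio parts = 3. Expected numbers out of 531:
  tailless: 531 × 2/3 = 354
  tailed: 531 × 1/3 = 177
χ² = Σ (O − E)² / E
  tailless: (357 − 354)² / 354 = 0.0254
  tailed: (174 − 177)² / 177 = 0.0508
χ² = 0.0254 + 0.0508 = 0.0762 ≈ 0.076

0.076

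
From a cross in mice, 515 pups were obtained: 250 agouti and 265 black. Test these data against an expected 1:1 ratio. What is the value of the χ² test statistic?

Expected counts for N = 515 under a 1:1 ratio (total parts = 2):
  agouti: 515 × 1/2 = 257.5
  black: 515 × 1/2 = 257.5
χ² = Σ (O − E)² / E
  agouti: (250 − 257.5)² / 257.5 = 0.2184
  black: (265 − 257.5)² / 257.5 = 0.2184
χ² = 0.2184 + 0.2184 = 0.4368 ≈ 0.437

0.437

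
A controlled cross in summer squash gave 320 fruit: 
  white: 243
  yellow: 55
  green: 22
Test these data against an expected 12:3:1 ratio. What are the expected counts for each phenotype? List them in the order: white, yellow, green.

240, 60, 20

Total ratio parts = 16. Expected numbers out of 320:
  white: 320 × 12/16 = 240
  yellow: 320 × 3/16 = 60
  green: 320 × 1/16 = 20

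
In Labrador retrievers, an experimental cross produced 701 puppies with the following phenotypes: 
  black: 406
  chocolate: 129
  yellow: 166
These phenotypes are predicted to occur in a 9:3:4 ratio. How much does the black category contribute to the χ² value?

0.346

Expected counts for N = 701 under a 9:3:4 ratio (total parts = 16):
  black: 701 × 9/16 = 394.3125
  chocolate: 701 × 3/16 = 131.4375
  yellow: 701 × 4/16 = 175.25
Contribution of black: (406 − 394.3125)² / 394.3125 = 0.3464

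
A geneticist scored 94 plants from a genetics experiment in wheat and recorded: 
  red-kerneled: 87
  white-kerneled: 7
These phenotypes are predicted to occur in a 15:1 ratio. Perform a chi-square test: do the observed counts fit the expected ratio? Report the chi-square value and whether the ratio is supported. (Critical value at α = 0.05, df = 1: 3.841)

0.230; consistent

Under the 15:1 hypothesis (Σ ratio = 16, N = 94):
  red-kerneled: 94 × 15/16 = 88.125
  white-kerneled: 94 × 1/16 = 5.875
χ² = Σ (O − E)² / E
  red-kerneled: (87 − 88.125)² / 88.125 = 0.0144
  white-kerneled: (7 − 5.875)² / 5.875 = 0.2154
χ² = 0.0144 + 0.2154 = 0.2298 ≈ 0.230
Degrees of freedom = 2 − 1 = 1; critical value at α = 0.05 is 3.841.
Since 0.230 < 3.841, we fail to reject the null hypothesis — the data are consistent with the 15:1 ratio.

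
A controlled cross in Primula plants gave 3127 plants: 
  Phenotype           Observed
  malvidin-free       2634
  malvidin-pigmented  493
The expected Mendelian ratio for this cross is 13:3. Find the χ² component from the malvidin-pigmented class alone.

14.851

The 13:3 ratio has 16 parts, so with N = 3127 the expected counts are:
  malvidin-free: 3127 × 13/16 = 2540.6875
  malvidin-pigmented: 3127 × 3/16 = 586.3125
Contribution of malvidin-pigmented: (493 − 586.3125)² / 586.3125 = 14.8508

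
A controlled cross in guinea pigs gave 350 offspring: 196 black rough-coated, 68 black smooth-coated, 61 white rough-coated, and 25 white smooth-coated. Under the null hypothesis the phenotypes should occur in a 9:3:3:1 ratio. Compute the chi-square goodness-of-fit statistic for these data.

Total ratio parts = 16. Expected numbers out of 350:
  black rough-coated: 350 × 9/16 = 196.875
  black smooth-coated: 350 × 3/16 = 65.625
  white rough-coated: 350 × 3/16 = 65.625
  white smooth-coated: 350 × 1/16 = 21.875
χ² = Σ (O − E)² / E
  black rough-coated: (196 − 196.875)² / 196.875 = 0.0039
  black smooth-coated: (68 − 65.625)² / 65.625 = 0.0860
  white rough-coated: (61 − 65.625)² / 65.625 = 0.3260
  white smooth-coated: (25 − 21.875)² / 21.875 = 0.4464
χ² = 0.0039 + 0.0860 + 0.3260 + 0.4464 = 0.8623 ≈ 0.862

0.862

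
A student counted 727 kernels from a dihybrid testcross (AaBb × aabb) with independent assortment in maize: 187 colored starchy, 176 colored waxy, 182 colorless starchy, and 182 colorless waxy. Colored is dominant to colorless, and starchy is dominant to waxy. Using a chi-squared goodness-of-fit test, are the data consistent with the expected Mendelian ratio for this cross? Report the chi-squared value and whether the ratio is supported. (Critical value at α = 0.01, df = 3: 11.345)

A dihybrid testcross with independent assortment gives a 1:1:1:1 ratio.
The 1:1:1:1 ratio has 4 parts, so with N = 727 the expected counts are:
  colored starchy: 727 × 1/4 = 181.75
  colored waxy: 727 × 1/4 = 181.75
  colorless starchy: 727 × 1/4 = 181.75
  colorless waxy: 727 × 1/4 = 181.75
χ² = Σ (O − E)² / E
  colored starchy: (187 − 181.75)² / 181.75 = 0.1517
  colored waxy: (176 − 181.75)² / 181.75 = 0.1819
  colorless starchy: (182 − 181.75)² / 181.75 = 0.0003
  colorless waxy: (182 − 181.75)² / 181.75 = 0.0003
χ² = 0.1517 + 0.1819 + 0.0003 + 0.0003 = 0.3342 ≈ 0.334
Degrees of freedom = 4 − 1 = 3; critical value at α = 0.01 is 11.345.
Since 0.334 < 11.345, we fail to reject the null hypothesis — the data are consistent with the 1:1:1:1 ratio.

0.334; consistent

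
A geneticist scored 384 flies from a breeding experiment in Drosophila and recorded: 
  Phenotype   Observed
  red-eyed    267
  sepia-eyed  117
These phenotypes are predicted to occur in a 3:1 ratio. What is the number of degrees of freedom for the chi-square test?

A goodness-of-fit test with 2 phenotype classes has df = 2 − 1 = 1.

1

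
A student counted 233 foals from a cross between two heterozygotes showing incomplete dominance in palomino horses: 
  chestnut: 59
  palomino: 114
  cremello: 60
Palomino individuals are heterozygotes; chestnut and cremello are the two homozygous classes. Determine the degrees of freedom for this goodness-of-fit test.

2

With incomplete dominance, a heterozygote × heterozygote cross gives a 1:2:1 phenotypic ratio.
A goodness-of-fit test with 3 phenotype classes has df = 3 − 1 = 2.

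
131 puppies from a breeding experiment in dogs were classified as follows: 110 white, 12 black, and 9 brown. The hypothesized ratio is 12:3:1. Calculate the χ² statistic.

Under the 12:3:1 hypothesis (Σ ratio = 16, N = 131):
  white: 131 × 12/16 = 98.25
  black: 131 × 3/16 = 24.5625
  brown: 131 × 1/16 = 8.1875
χ² = Σ (O − E)² / E
  white: (110 − 98.25)² / 98.25 = 1.4052
  black: (12 − 24.5625)² / 24.5625 = 6.4251
  brown: (9 − 8.1875)² / 8.1875 = 0.0806
χ² = 1.4052 + 6.4251 + 0.0806 = 7.9109 ≈ 7.911

7.911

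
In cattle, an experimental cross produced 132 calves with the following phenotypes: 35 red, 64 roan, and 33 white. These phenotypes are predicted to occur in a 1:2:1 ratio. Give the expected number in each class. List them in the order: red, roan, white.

33, 66, 33

Total ratio parts = 4. Expected numbers out of 132:
  red: 132 × 1/4 = 33
  roan: 132 × 2/4 = 66
  white: 132 × 1/4 = 33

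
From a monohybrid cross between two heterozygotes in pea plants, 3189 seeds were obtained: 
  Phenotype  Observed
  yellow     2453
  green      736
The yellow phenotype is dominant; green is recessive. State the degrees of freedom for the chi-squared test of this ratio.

1

For a monohybrid cross between heterozygotes with complete dominance, the expected phenotypic ratio is 3:1.
A goodness-of-fit test with 2 phenotype classes has df = 2 − 1 = 1.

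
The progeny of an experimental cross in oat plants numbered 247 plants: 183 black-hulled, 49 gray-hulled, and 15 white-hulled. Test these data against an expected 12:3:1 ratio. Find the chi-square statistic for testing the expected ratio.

0.196

Under the 12:3:1 hypothesis (Σ ratio = 16, N = 247):
  black-hulled: 247 × 12/16 = 185.25
  gray-hulled: 247 × 3/16 = 46.3125
  white-hulled: 247 × 1/16 = 15.4375
χ² = Σ (O − E)² / E
  black-hulled: (183 − 185.25)² / 185.25 = 0.0273
  gray-hulled: (49 − 46.3125)² / 46.3125 = 0.1560
  white-hulled: (15 − 15.4375)² / 15.4375 = 0.0124
χ² = 0.0273 + 0.1560 + 0.0124 = 0.1957 ≈ 0.196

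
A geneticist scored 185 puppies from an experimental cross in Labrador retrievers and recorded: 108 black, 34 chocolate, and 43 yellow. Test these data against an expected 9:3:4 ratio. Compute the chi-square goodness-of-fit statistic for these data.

Under the 9:3:4 hypothesis (Σ ratio = 16, N = 185):
  black: 185 × 9/16 = 104.0625
  chocolate: 185 × 3/16 = 34.6875
  yellow: 185 × 4/16 = 46.25
χ² = Σ (O − E)² / E
  black: (108 − 104.0625)² / 104.0625 = 0.1490
  chocolate: (34 − 34.6875)² / 34.6875 = 0.0136
  yellow: (43 − 46.25)² / 46.25 = 0.2284
χ² = 0.1490 + 0.0136 + 0.2284 = 0.391

0.391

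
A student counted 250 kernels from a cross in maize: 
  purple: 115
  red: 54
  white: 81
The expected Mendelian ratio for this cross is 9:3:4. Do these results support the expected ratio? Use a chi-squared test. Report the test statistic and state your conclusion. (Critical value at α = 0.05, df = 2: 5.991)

Expected counts for N = 250 under a 9:3:4 ratio (total parts = 16):
  purple: 250 × 9/16 = 140.625
  red: 250 × 3/16 = 46.875
  white: 250 × 4/16 = 62.5
χ² = Σ (O − E)² / E
  purple: (115 − 140.625)² / 140.625 = 4.6694
  red: (54 − 46.875)² / 46.875 = 1.0830
  white: (81 − 62.5)² / 62.5 = 5.4760
χ² = 4.6694 + 1.0830 + 5.4760 = 11.2284 ≈ 11.228
Degrees of freedom = 3 − 1 = 2; critical value at α = 0.05 is 5.991.
Since 11.228 > 5.991, we reject the null hypothesis — the data do not fit the 9:3:4 ratio.

11.228; not consistent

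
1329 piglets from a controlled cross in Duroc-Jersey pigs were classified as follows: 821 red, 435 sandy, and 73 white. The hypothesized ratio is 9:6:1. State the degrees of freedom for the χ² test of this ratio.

2

A goodness-of-fit test with 3 phenotype classes has df = 3 − 1 = 2.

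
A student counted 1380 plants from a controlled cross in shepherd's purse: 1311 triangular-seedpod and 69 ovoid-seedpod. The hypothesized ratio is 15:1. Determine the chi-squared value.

3.680

Under the 15:1 hypothesis (Σ ratio = 16, N = 1380):
  triangular-seedpod: 1380 × 15/16 = 1293.75
  ovoid-seedpod: 1380 × 1/16 = 86.25
χ² = Σ (O − E)² / E
  triangular-seedpod: (1311 − 1293.75)² / 1293.75 = 0.2300
  ovoid-seedpod: (69 − 86.25)² / 86.25 = 3.4500
χ² = 0.2300 + 3.4500 = 3.680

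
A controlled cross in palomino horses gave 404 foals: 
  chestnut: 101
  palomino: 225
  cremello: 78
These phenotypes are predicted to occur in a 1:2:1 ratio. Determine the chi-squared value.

7.856

Total ratio parts = 4. Expected numbers out of 404:
  chestnut: 404 × 1/4 = 101
  palomino: 404 × 2/4 = 202
  cremello: 404 × 1/4 = 101
χ² = Σ (O − E)² / E
  chestnut: (101 − 101)² / 101 = 0.0000
  palomino: (225 − 202)² / 202 = 2.6188
  cremello: (78 − 101)² / 101 = 5.2376
χ² = 0.0000 + 2.6188 + 5.2376 = 7.8564 ≈ 7.856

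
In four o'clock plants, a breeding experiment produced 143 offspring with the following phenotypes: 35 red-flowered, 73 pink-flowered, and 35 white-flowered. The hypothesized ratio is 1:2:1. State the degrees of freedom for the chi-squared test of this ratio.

A goodness-of-fit test with 3 phenotype classes has df = 3 − 1 = 2.

2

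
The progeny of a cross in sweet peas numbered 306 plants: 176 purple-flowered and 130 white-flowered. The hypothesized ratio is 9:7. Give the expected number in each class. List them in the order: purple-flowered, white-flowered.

172.125, 133.875

Total ratio parts = 16. Expected numbers out of 306:
  purple-flowered: 306 × 9/16 = 172.125
  white-flowered: 306 × 7/16 = 133.875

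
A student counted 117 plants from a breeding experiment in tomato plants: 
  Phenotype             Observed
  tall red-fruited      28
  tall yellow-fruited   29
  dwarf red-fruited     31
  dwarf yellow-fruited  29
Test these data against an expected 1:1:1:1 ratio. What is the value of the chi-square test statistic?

0.162

Total ratio parts = 4. Expected numbers out of 117:
  tall red-fruited: 117 × 1/4 = 29.25
  tall yellow-fruited: 117 × 1/4 = 29.25
  dwarf red-fruited: 117 × 1/4 = 29.25
  dwarf yellow-fruited: 117 × 1/4 = 29.25
χ² = Σ (O − E)² / E
  tall red-fruited: (28 − 29.25)² / 29.25 = 0.0534
  tall yellow-fruited: (29 − 29.25)² / 29.25 = 0.0021
  dwarf red-fruited: (31 − 29.25)² / 29.25 = 0.1047
  dwarf yellow-fruited: (29 − 29.25)² / 29.25 = 0.0021
χ² = 0.0534 + 0.0021 + 0.1047 + 0.0021 = 0.1623 ≈ 0.162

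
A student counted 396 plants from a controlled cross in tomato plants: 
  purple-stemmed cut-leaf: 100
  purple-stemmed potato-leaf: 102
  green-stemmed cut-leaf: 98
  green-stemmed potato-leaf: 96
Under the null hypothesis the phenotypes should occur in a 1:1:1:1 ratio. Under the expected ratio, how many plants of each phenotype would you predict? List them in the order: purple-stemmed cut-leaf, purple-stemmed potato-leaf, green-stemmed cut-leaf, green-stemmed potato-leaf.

99, 99, 99, 99

Total ratio parts = 4. Expected numbers out of 396:
  purple-stemmed cut-leaf: 396 × 1/4 = 99
  purple-stemmed potato-leaf: 396 × 1/4 = 99
  green-stemmed cut-leaf: 396 × 1/4 = 99
  green-stemmed potato-leaf: 396 × 1/4 = 99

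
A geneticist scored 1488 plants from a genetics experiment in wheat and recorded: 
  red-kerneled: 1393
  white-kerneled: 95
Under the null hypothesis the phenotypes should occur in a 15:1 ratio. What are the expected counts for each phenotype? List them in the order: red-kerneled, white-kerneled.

1395, 93

Under the 15:1 hypothesis (Σ ratio = 16, N = 1488):
  red-kerneled: 1488 × 15/16 = 1395
  white-kerneled: 1488 × 1/16 = 93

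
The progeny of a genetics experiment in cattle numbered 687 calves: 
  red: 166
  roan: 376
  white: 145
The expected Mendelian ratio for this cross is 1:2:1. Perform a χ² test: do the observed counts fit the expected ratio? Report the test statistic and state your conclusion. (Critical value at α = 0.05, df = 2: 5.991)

Total ratio parts = 4. Expected numbers out of 687:
  red: 687 × 1/4 = 171.75
  roan: 687 × 2/4 = 343.5
  white: 687 × 1/4 = 171.75
χ² = Σ (O − E)² / E
  red: (166 − 171.75)² / 171.75 = 0.1925
  roan: (376 − 343.5)² / 343.5 = 3.0750
  white: (145 − 171.75)² / 171.75 = 4.1663
χ² = 0.1925 + 3.0750 + 4.1663 = 7.4338 ≈ 7.434
Degrees of freedom = 3 − 1 = 2; critical value at α = 0.05 is 5.991.
Since 7.434 > 5.991, we reject the null hypothesis — the data do not fit the 1:2:1 ratio.

7.434; not consistent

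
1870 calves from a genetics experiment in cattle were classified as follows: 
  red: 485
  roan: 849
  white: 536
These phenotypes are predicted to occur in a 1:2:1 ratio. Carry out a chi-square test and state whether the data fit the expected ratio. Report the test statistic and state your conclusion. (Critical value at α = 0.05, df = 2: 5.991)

18.602; not consistent

The 1:2:1 ratio has 4 parts, so with N = 1870 the expected counts are:
  red: 1870 × 1/4 = 467.5
  roan: 1870 × 2/4 = 935
  white: 1870 × 1/4 = 467.5
χ² = Σ (O − E)² / E
  red: (485 − 467.5)² / 467.5 = 0.6551
  roan: (849 − 935)² / 935 = 7.9102
  white: (536 − 467.5)² / 467.5 = 10.0369
χ² = 0.6551 + 7.9102 + 10.0369 = 18.6022 ≈ 18.602
Degrees of freedom = 3 − 1 = 2; critical value at α = 0.05 is 5.991.
Since 18.602 > 5.991, we reject the null hypothesis — the data do not fit the 1:2:1 ratio.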